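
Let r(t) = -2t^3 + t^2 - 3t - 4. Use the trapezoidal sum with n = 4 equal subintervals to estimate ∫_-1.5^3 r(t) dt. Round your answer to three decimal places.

Δt = (3 − (-1.5))/4 = 1.125.
r(-1.5) = 9.5, r(-0.375) = -2.62890625, r(0.75) = -6.53125, r(1.875) = -19.29296875, r(3) = -58.
T_4 = (Δt/2)·[r(t_0) + 2r(t_1) + 2r(t_2) + 2r(t_3) + r(t_4)].
Sum ≈ -59.291.

-59.291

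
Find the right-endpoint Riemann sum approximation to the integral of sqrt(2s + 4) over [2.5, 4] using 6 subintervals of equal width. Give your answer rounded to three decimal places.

Δs = (4 − 2.5)/6 = 0.25.
Right endpoints: 2.75, 3, 3.25, 3.5, 3.75, 4.
f(2.75) ≈ 3.082, f(3) ≈ 3.162, f(3.25) ≈ 3.240, f(3.5) ≈ 3.317, f(3.75) ≈ 3.391, f(4) ≈ 3.464.
Sum = Δs · [f(2.75) + f(3) + f(3.25) + ...].
Sum ≈ 4.914.

4.914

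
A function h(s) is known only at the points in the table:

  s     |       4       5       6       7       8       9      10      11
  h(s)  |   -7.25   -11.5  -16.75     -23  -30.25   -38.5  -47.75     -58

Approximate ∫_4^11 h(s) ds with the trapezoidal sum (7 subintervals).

Δs = 1.
T_7 = (1/2)·[(-7.25) + 2·(-11.5) + 2·(-16.75) + 2·(-23) + 2·(-30.25) + 2·(-38.5) + 2·(-47.75) + (-58)] = -200.375.

-200.375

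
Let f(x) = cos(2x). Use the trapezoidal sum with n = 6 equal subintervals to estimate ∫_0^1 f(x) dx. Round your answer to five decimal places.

0.45043

Δx = (1 − 0)/6 = 1/6.
f(0) ≈ 1.00000, f(1/6) ≈ 0.94496, f(1/3) ≈ 0.78589, f(0.5) ≈ 0.54030, f(2/3) ≈ 0.23524, f(5/6) ≈ -0.09572, f(1) ≈ -0.41615.
T_6 = (Δx/2)·[f(x_0) + 2f(x_1) + ... + 2f(x_{5}) + f(x_6)].
Sum ≈ 0.45043.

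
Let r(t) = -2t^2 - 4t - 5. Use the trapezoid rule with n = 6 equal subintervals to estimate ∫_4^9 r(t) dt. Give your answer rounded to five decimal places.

Δt = (9 − 4)/6 = 5/6.
r(4) = -53, r(29/6) = -1279/18, r(17/3) = -827/9, r(6.5) = -115.5, r(22/3) = -1277/9, r(49/6) = -3079/18, r(9) = -203.
T_6 = (Δt/2)·[r(t_0) + 2r(t_1) + ... + 2r(t_{5}) + r(t_6)].
Sum ≈ -599.49074.

-599.49074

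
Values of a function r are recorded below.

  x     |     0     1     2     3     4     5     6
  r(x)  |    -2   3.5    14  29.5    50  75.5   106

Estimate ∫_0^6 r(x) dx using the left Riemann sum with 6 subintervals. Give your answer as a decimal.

Δx = 1.
Sum = 1·[(-2) + 3.5 + 14 + 29.5 + 50 + 75.5] = 170.5.

170.5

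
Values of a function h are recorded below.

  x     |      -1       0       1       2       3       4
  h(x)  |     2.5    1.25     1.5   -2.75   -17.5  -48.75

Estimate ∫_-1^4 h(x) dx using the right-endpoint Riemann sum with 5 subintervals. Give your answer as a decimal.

Δx = 1.
Sum = 1·[1.25 + 1.5 + (-2.75) + (-17.5) + (-48.75)] = -66.25.

-66.25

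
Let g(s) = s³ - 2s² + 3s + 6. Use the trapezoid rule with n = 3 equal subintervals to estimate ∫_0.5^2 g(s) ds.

13.46875

Δs = (2 − 0.5)/3 = 0.5.
g(0.5) = 7.125, g(1) = 8, g(1.5) = 9.375, g(2) = 12.
T_3 = (Δs/2)·[g(s_0) + 2g(s_1) + 2g(s_2) + g(s_3)].
Sum = 13.46875.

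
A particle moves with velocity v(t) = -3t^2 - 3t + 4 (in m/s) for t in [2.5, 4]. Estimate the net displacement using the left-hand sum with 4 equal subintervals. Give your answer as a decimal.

-50.77734375

Δt = (4 − 2.5)/4 = 0.375.
Left endpoints: 2.5, 2.875, 3.25, 3.625.
v(2.5) = -22.25, v(2.875) = -29.421875, v(3.25) = -37.4375, v(3.625) = -46.296875.
Sum = Δt · [v(2.5) + v(2.875) + v(3.25) + v(3.625)].
Sum = -50.77734375.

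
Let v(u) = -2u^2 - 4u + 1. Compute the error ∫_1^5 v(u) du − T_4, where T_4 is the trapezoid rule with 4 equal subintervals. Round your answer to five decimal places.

1.33333

Exact integral: ∫_1^5 v(u) du ≈ -126.6666667.
T_4 = -128.
Error ≈ -126.6666667 − (-128) ≈ 1.33333.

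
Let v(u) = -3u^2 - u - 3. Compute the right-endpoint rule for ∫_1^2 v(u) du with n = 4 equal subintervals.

Δu = (2 − 1)/4 = 0.25.
Right endpoints: 1.25, 1.5, 1.75, 2.
v(1.25) = -8.9375, v(1.5) = -11.25, v(1.75) = -13.9375, v(2) = -17.
Sum = Δu · [v(1.25) + v(1.5) + v(1.75) + v(2)].
Sum = -12.78125.

-12.78125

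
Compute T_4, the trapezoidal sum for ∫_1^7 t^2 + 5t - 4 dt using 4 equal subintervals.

Δt = (7 − 1)/4 = 1.5.
f(1) = 2, f(2.5) = 14.75, f(4) = 32, f(5.5) = 53.75, f(7) = 80.
T_4 = (Δt/2)·[f(t_0) + 2f(t_1) + 2f(t_2) + 2f(t_3) + f(t_4)].
Sum = 212.25.

212.25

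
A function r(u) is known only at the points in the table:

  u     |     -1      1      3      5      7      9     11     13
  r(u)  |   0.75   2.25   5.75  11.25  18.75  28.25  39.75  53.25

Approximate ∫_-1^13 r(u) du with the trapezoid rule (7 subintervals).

266

Δu = 2.
T_7 = (2/2)·[0.75 + 2·2.25 + 2·5.75 + 2·11.25 + 2·18.75 + 2·28.25 + 2·39.75 + 53.25] = 266.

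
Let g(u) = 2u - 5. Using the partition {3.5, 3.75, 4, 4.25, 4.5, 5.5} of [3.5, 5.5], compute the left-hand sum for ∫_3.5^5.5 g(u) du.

6.75

Subinterval widths: 0.25, 0.25, 0.25, 0.25, 1.
Left endpoints: 3.5, 3.75, 4, 4.25, 4.5.
g(3.5) = 2, g(3.75) = 2.5, g(4) = 3, g(4.25) = 3.5, g(4.5) = 4.
Sum = Σ Δu_i · g(u_i).
Sum = 6.75.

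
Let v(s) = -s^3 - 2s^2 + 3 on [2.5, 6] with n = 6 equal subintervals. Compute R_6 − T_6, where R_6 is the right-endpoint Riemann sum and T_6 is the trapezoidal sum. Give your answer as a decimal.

-75.796875

R_6 ≈ -516.042390.
T_6 ≈ -440.245515.
R_6 − T_6 = -75.796875.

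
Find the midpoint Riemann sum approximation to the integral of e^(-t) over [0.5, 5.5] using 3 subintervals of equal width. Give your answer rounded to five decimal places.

0.53798

Δt = (5.5 − 0.5)/3 = 5/3.
Midpoints: 4/3, 3, 14/3.
f(4/3) ≈ 0.26360, f(3) ≈ 0.04979, f(14/3) ≈ 0.00940.
Sum = Δt · [f(4/3) + f(3) + f(14/3)].
Sum ≈ 0.53798.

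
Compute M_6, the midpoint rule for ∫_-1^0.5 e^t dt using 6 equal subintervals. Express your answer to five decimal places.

Δt = (0.5 − (-1))/6 = 0.25.
Midpoints: -0.875, -0.625, -0.375, -0.125, 0.125, 0.375.
f(-0.875) ≈ 0.41686, f(-0.625) ≈ 0.53526, f(-0.375) ≈ 0.68729, f(-0.125) ≈ 0.88250, f(0.125) ≈ 1.13315, f(0.375) ≈ 1.45499.
Sum = Δt · [f(-0.875) + f(-0.625) + f(-0.375) + ...].
Sum ≈ 1.27751.

1.27751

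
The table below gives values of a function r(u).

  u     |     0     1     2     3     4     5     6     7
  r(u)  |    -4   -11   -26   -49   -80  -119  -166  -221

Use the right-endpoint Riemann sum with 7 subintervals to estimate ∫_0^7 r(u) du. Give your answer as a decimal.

-672

Δu = 1.
Sum = 1·[(-11) + (-26) + (-49) + (-80) + (-119) + (-166) + (-221)] = -672.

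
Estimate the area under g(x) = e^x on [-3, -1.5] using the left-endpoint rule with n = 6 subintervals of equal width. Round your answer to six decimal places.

Δx = (-1.5 − (-3))/6 = 0.25.
Left endpoints: -3, -2.75, -2.5, -2.25, -2, -1.75.
g(-3) ≈ 0.049787, g(-2.75) ≈ 0.063928, g(-2.5) ≈ 0.082085, g(-2.25) ≈ 0.105399, g(-2) ≈ 0.135335, g(-1.75) ≈ 0.173774.
Sum = Δx · [g(-3) + g(-2.75) + g(-2.5) + ...].
Sum ≈ 0.152577.

0.152577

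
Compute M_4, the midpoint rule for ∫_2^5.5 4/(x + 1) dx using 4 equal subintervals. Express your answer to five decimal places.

Δx = (5.5 − 2)/4 = 0.875.
Midpoints: 2.4375, 3.3125, 4.1875, 5.0625.
f(2.4375) = 64/55, f(3.3125) = 64/69, f(4.1875) = 64/83, f(5.0625) = 64/97.
Sum = Δx · [f(2.4375) + f(3.3125) + f(4.1875) + f(5.0625)].
Sum ≈ 3.08179.

3.08179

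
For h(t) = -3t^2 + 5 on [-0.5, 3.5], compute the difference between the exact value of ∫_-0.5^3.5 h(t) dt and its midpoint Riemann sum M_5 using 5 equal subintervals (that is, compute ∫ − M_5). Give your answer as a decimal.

Exact integral: ∫_-0.5^3.5 h(t) dt = -23.
M_5 = -22.36.
Error = -23 − (-22.36) = -0.64.

-0.64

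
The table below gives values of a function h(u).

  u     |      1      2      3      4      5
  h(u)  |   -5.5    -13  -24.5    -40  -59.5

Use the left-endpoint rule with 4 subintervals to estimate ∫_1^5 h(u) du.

-83

Δu = 1.
Sum = 1·[(-5.5) + (-13) + (-24.5) + (-40)] = -83.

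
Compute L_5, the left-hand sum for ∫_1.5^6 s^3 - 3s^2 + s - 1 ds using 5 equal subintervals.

Δs = (6 − 1.5)/5 = 0.9.
Left endpoints: 1.5, 2.4, 3.3, 4.2, 5.1.
f(1.5) = -2.875, f(2.4) = -2.056, f(3.3) = 5.567, f(4.2) = 24.368, f(5.1) = 58.721.
Sum = Δs · [f(1.5) + f(2.4) + f(3.3) + f(4.2) + f(5.1)].
Sum = 75.3525.

75.3525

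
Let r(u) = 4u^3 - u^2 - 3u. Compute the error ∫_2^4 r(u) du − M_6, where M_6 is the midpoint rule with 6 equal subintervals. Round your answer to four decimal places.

0.6481

Exact integral: ∫_2^4 r(u) du ≈ 203.333333.
M_6 ≈ 202.685185.
Error ≈ 203.333333 − 202.685185 ≈ 0.6481.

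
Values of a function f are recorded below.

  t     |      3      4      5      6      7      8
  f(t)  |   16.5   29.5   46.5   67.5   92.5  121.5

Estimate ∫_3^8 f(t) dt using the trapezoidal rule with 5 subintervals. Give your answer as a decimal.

305

Δt = 1.
T_5 = (1/2)·[16.5 + 2·29.5 + 2·46.5 + 2·67.5 + 2·92.5 + 121.5] = 305.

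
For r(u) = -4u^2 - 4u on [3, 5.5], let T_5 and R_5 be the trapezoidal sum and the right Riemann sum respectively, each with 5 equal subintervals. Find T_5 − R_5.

T_5 = -228.75.
R_5 = -252.5.
T_5 − R_5 = 23.75.

23.75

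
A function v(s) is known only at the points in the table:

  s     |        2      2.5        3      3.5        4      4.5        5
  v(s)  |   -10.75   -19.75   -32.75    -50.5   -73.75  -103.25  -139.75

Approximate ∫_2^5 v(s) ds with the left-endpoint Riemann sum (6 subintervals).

Δs = 0.5.
Sum = 0.5·[(-10.75) + (-19.75) + (-32.75) + (-50.5) + (-73.75) + (-103.25)] = -145.375.

-145.375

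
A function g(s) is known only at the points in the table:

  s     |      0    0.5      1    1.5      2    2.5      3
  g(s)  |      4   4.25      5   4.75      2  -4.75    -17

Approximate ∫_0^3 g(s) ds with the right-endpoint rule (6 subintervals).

Δs = 0.5.
Sum = 0.5·[4.25 + 5 + 4.75 + 2 + (-4.75) + (-17)] = -2.875.

-2.875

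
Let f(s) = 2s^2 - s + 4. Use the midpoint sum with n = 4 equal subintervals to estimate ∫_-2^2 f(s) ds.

Δs = (2 − (-2))/4 = 1.
Midpoints: -1.5, -0.5, 0.5, 1.5.
f(-1.5) = 10, f(-0.5) = 5, f(0.5) = 4, f(1.5) = 7.
Sum = Δs · [f(-1.5) + f(-0.5) + f(0.5) + f(1.5)].
Sum = 26.

26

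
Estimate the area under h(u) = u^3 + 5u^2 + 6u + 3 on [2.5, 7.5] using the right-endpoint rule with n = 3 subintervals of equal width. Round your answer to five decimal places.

Δu = (7.5 − 2.5)/3 = 5/3.
Right endpoints: 25/6, 35/6, 7.5.
h(25/6) = 40423/216, h(35/6) = 87833/216, h(7.5) = 751.125.
Sum = Δu · [h(25/6) + h(35/6) + h(7.5)].
Sum ≈ 2241.50463.

2241.50463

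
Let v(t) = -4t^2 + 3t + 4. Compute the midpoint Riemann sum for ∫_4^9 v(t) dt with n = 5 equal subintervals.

-767.5

Δt = (9 − 4)/5 = 1.
Midpoints: 4.5, 5.5, 6.5, 7.5, 8.5.
v(4.5) = -63.5, v(5.5) = -100.5, v(6.5) = -145.5, v(7.5) = -198.5, v(8.5) = -259.5.
Sum = Δt · [v(4.5) + v(5.5) + v(6.5) + v(7.5) + v(8.5)].
Sum = -767.5.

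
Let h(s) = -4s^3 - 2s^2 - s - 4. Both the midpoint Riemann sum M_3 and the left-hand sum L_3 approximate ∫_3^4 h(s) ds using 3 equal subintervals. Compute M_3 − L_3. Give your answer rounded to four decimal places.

M_3 ≈ -206.759259.
L_3 ≈ -180.814815.
M_3 − L_3 ≈ -25.9444.

-25.9444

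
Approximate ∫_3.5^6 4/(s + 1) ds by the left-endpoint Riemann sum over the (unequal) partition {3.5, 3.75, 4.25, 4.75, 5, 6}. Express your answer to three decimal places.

Subinterval widths: 0.25, 0.5, 0.5, 0.25, 1.
Left endpoints: 3.5, 3.75, 4.25, 4.75, 5.
f(3.5) = 8/9, f(3.75) = 16/19, f(4.25) = 16/21, f(4.75) = 16/23, f(5) = 2/3.
Sum = Σ Δs_i · f(s_i).
Sum ≈ 1.865.

1.865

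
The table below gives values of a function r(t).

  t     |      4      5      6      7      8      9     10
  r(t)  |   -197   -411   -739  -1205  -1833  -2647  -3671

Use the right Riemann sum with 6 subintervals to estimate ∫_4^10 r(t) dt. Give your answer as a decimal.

-10506

Δt = 1.
Sum = 1·[(-411) + (-739) + (-1205) + (-1833) + (-2647) + (-3671)] = -10506.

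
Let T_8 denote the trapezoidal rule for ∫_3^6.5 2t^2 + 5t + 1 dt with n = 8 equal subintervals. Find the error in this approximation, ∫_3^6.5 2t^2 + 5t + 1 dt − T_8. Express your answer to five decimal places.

Exact integral: ∫_3^6.5 f(t) dt ≈ 251.7083333.
T_8 ≈ 251.9316406.
Error ≈ 251.7083333 − 251.9316406 ≈ -0.22331.

-0.22331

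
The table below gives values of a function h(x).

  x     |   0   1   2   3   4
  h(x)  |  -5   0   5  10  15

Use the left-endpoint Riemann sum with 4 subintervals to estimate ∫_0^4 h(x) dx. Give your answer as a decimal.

Δx = 1.
Sum = 1·[(-5) + 0 + 5 + 10] = 10.

10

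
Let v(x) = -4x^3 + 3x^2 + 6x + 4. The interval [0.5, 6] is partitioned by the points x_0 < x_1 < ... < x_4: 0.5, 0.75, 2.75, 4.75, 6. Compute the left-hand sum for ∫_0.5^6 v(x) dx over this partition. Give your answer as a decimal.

-471.8125

Subinterval widths: 0.25, 2, 2, 1.25.
Left endpoints: 0.5, 0.75, 2.75, 4.75.
v(0.5) = 7.25, v(0.75) = 8.5, v(2.75) = -40, v(4.75) = -328.5.
Sum = Σ Δx_i · v(x_i).
Sum = -471.8125.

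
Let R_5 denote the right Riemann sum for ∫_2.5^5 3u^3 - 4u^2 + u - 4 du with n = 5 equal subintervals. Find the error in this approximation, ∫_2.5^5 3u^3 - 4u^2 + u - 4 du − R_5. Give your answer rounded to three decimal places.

-67.005

Exact integral: ∫_2.5^5 f(u) du ≈ 292.99479.
R_5 = 360.
Error ≈ 292.99479 − 360 ≈ -67.005.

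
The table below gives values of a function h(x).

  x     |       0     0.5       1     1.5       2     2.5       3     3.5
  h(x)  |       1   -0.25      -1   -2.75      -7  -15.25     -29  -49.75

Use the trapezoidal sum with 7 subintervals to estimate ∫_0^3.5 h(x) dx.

Δx = 0.5.
T_7 = (0.5/2)·[1 + 2·(-0.25) + 2·(-1) + 2·(-2.75) + 2·(-7) + 2·(-15.25) + 2·(-29) + (-49.75)] = -39.8125.

-39.8125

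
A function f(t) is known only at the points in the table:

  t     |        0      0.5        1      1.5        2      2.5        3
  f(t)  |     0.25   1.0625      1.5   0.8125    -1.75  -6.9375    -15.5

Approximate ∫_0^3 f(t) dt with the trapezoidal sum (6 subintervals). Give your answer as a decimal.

Δt = 0.5.
T_6 = (0.5/2)·[0.25 + 2·1.0625 + 2·1.5 + 2·0.8125 + 2·(-1.75) + 2·(-6.9375) + (-15.5)] = -6.46875.

-6.46875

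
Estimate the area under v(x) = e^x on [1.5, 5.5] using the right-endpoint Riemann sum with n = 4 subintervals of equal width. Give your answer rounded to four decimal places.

380.0070

Δx = (5.5 − 1.5)/4 = 1.
Right endpoints: 2.5, 3.5, 4.5, 5.5.
v(2.5) ≈ 12.1825, v(3.5) ≈ 33.1155, v(4.5) ≈ 90.0171, v(5.5) ≈ 244.6919.
Sum = Δx · [v(2.5) + v(3.5) + v(4.5) + v(5.5)].
Sum ≈ 380.0070.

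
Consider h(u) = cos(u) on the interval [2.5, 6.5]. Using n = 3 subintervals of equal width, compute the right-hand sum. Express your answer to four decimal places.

0.8604

Δu = (6.5 − 2.5)/3 = 4/3.
Right endpoints: 23/6, 31/6, 6.5.
h(23/6) ≈ -0.7701, h(31/6) ≈ 0.4388, h(6.5) ≈ 0.9766.
Sum = Δu · [h(23/6) + h(31/6) + h(6.5)].
Sum ≈ 0.8604.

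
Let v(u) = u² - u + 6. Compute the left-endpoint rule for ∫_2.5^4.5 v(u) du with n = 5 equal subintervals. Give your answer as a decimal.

27.82

Δu = (4.5 − 2.5)/5 = 0.4.
Left endpoints: 2.5, 2.9, 3.3, 3.7, 4.1.
v(2.5) = 9.75, v(2.9) = 11.51, v(3.3) = 13.59, v(3.7) = 15.99, v(4.1) = 18.71.
Sum = Δu · [v(2.5) + v(2.9) + v(3.3) + v(3.7) + v(4.1)].
Sum = 27.82.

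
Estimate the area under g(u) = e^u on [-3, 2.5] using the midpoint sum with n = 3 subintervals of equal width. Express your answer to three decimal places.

Δu = (2.5 − (-3))/3 = 11/6.
Midpoints: -25/12, -0.25, 19/12.
g(-25/12) ≈ 0.125, g(-0.25) ≈ 0.779, g(19/12) ≈ 4.871.
Sum = Δu · [g(-25/12) + g(-0.25) + g(19/12)].
Sum ≈ 10.587.

10.587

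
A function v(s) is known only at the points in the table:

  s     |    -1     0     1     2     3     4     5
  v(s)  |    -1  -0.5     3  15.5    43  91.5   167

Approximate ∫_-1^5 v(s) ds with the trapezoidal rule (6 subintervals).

Δs = 1.
T_6 = (1/2)·[(-1) + 2·(-0.5) + 2·3 + 2·15.5 + 2·43 + 2·91.5 + 167] = 235.5.

235.5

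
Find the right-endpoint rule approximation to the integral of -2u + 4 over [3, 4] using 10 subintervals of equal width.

-3.1

Δu = (4 − 3)/10 = 0.1.
Right endpoints: 3.1, 3.2, 3.3, 3.4, 3.5, 3.6, 3.7, 3.8, 3.9, 4.
f(3.1) = -2.2, f(3.2) = -2.4, f(3.3) = -2.6, f(3.4) = -2.8, f(3.5) = -3, f(3.6) = -3.2, f(3.7) = -3.4, f(3.8) = -3.6, f(3.9) = -3.8, f(4) = -4.
Sum = Δu · [f(3.1) + f(3.2) + f(3.3) + ...].
Sum = -3.1.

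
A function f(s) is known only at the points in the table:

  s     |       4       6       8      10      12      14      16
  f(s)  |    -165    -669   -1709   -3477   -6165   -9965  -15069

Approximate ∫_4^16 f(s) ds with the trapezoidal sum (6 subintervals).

Δs = 2.
T_6 = (2/2)·[(-165) + 2·(-669) + 2·(-1709) + 2·(-3477) + 2·(-6165) + 2·(-9965) + (-15069)] = -59204.

-59204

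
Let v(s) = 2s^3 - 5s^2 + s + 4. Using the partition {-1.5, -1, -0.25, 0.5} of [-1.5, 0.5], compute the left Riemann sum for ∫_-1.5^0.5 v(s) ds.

-8.1953125

Subinterval widths: 0.5, 0.75, 0.75.
Left endpoints: -1.5, -1, -0.25.
v(-1.5) = -15.5, v(-1) = -4, v(-0.25) = 3.40625.
Sum = Σ Δs_i · v(s_i).
Sum = -8.1953125.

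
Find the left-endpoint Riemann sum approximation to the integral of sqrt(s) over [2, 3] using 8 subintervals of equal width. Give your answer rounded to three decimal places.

Δs = (3 − 2)/8 = 0.125.
Left endpoints: 2, 2.125, 2.25, 2.375, 2.5, 2.625, 2.75, 2.875.
f(2) ≈ 1.414, f(2.125) ≈ 1.458, f(2.25) ≈ 1.500, f(2.375) ≈ 1.541, f(2.5) ≈ 1.581, f(2.625) ≈ 1.620, f(2.75) ≈ 1.658, f(2.875) ≈ 1.696.
Sum = Δs · [f(2) + f(2.125) + f(2.25) + ...].
Sum ≈ 1.559.

1.559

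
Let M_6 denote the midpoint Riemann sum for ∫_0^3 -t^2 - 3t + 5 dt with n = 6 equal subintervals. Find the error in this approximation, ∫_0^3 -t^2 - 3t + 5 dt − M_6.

-0.0625

Exact integral: ∫_0^3 f(t) dt = -7.5.
M_6 = -7.4375.
Error = -7.5 − (-7.4375) = -0.0625.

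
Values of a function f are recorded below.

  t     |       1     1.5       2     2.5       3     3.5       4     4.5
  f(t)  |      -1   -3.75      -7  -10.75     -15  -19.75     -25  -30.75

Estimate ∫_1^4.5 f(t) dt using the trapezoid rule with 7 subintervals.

-48.5625

Δt = 0.5.
T_7 = (0.5/2)·[(-1) + 2·(-3.75) + 2·(-7) + 2·(-10.75) + 2·(-15) + 2·(-19.75) + 2·(-25) + (-30.75)] = -48.5625.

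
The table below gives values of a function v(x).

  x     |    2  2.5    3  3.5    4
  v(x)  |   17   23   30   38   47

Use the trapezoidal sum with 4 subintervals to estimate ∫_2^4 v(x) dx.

61.5

Δx = 0.5.
T_4 = (0.5/2)·[17 + 2·23 + 2·30 + 2·38 + 47] = 61.5.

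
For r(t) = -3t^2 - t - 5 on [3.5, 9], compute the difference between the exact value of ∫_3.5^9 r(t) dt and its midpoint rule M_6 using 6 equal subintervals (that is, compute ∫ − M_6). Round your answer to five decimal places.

Exact integral: ∫_3.5^9 r(t) dt = -748.
M_6 ≈ -746.8446181.
Error ≈ -748 − (-746.8446181) ≈ -1.15538.

-1.15538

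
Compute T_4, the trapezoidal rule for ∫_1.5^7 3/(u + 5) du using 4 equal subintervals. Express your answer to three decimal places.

1.847

Δu = (7 − 1.5)/4 = 1.375.
f(1.5) = 6/13, f(2.875) = 8/21, f(4.25) = 12/37, f(5.625) = 24/85, f(7) = 0.25.
T_4 = (Δu/2)·[f(u_0) + 2f(u_1) + 2f(u_2) + 2f(u_3) + f(u_4)].
Sum ≈ 1.847.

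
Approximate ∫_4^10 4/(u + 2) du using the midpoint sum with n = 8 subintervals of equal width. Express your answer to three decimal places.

Δu = (10 − 4)/8 = 0.75.
Midpoints: 4.375, 5.125, 5.875, 6.625, 7.375, 8.125, 8.875, 9.625.
f(4.375) = 32/51, f(5.125) = 32/57, f(5.875) = 32/63, f(6.625) = 32/69, f(7.375) = 32/75, f(8.125) = 32/81, f(8.875) = 32/87, f(9.625) = 32/93.
Sum = Δu · [f(4.375) + f(5.125) + f(5.875) + ...].
Sum ≈ 2.771.

2.771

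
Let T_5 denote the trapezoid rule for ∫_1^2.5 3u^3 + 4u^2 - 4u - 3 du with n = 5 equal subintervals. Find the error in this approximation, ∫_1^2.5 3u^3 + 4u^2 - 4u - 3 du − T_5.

-0.444375

Exact integral: ∫_1^2.5 f(u) du = 33.046875.
T_5 = 33.49125.
Error = 33.046875 − 33.49125 = -0.444375.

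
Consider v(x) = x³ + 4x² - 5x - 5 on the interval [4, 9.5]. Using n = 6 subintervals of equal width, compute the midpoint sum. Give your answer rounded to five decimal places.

Δx = (9.5 − 4)/6 = 11/12.
Midpoints: 107/24, 5.375, 151/24, 173/24, 8.125, 217/24.
v(107/24) = 1946867/13824, v(5.375) = 122355/512, v(151/24) = 5127847/13824, v(173/24) = 7483541/13824, v(8.125) = 386465/512, v(217/24) = 14044777/13824.
Sum = Δx · [v(107/24) + v(5.375) + v(151/24) + ...].
Sum ≈ 2807.63462.

2807.63462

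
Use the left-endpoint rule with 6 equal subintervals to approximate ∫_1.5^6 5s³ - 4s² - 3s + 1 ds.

Δs = (6 − 1.5)/6 = 0.75.
Left endpoints: 1.5, 2.25, 3, 3.75, 4.5, 5.25.
f(1.5) = 4.375, f(2.25) = 30.953125, f(3) = 91, f(3.75) = 197.171875, f(4.5) = 362.125, f(5.25) = 598.515625.
Sum = Δs · [f(1.5) + f(2.25) + f(3) + ...].
Sum = 963.10546875.

963.10546875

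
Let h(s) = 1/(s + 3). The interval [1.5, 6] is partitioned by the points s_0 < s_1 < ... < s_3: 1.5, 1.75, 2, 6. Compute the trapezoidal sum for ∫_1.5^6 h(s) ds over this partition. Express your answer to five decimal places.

Subinterval widths: 0.25, 0.25, 4.
h(1.5) = 2/9, h(1.75) = 4/19, h(2) = 0.2, h(6) = 1/9.
On each subinterval the trapezoid contributes (Δs_i/2)·[h(s_{i-1}) + h(s_i)].
Sum ≈ 0.72763.

0.72763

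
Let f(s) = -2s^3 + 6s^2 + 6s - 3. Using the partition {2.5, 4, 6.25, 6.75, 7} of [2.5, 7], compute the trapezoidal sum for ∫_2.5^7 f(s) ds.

-466.828125

Subinterval widths: 1.5, 2.25, 0.5, 0.25.
f(2.5) = 18.25, f(4) = -11, f(6.25) = -219.40625, f(6.75) = -304.21875, f(7) = -353.
On each subinterval the trapezoid contributes (Δs_i/2)·[f(s_{i-1}) + f(s_i)].
Sum = -466.828125.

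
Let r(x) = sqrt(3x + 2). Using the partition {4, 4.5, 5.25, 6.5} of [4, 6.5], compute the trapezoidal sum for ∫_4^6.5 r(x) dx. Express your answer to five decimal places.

Subinterval widths: 0.5, 0.75, 1.25.
r(4) ≈ 3.74166, r(4.5) ≈ 3.93700, r(5.25) ≈ 4.21307, r(6.5) ≈ 4.63681.
On each subinterval the trapezoid contributes (Δx_i/2)·[r(x_{i-1}) + r(x_i)].
Sum ≈ 10.50712.

10.50712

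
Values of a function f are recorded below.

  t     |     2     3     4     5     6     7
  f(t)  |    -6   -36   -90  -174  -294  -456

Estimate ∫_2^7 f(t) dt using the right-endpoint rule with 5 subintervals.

Δt = 1.
Sum = 1·[(-36) + (-90) + (-174) + (-294) + (-456)] = -1050.

-1050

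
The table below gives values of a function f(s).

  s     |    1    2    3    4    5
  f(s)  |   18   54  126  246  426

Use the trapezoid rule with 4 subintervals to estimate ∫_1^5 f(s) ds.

Δs = 1.
T_4 = (1/2)·[18 + 2·54 + 2·126 + 2·246 + 426] = 648.

648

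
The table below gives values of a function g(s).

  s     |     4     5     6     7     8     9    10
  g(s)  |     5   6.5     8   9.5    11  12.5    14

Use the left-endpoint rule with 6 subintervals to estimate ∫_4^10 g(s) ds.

52.5

Δs = 1.
Sum = 1·[5 + 6.5 + 8 + 9.5 + 11 + 12.5] = 52.5.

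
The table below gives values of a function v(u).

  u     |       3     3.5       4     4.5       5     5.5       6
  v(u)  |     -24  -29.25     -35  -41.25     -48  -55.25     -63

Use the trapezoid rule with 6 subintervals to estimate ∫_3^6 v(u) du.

Δu = 0.5.
T_6 = (0.5/2)·[(-24) + 2·(-29.25) + 2·(-35) + 2·(-41.25) + 2·(-48) + 2·(-55.25) + (-63)] = -126.125.

-126.125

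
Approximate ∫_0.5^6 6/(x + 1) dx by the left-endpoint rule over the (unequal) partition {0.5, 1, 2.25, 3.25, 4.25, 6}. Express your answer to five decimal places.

Subinterval widths: 0.5, 1.25, 1, 1, 1.75.
Left endpoints: 0.5, 1, 2.25, 3.25, 4.25.
f(0.5) = 4, f(1) = 3, f(2.25) = 24/13, f(3.25) = 24/17, f(4.25) = 8/7.
Sum = Σ Δx_i · f(x_i).
Sum ≈ 11.00792.

11.00792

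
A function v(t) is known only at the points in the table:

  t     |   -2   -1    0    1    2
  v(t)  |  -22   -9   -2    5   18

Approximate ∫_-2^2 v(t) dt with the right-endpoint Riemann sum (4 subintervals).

12

Δt = 1.
Sum = 1·[(-9) + (-2) + 5 + 18] = 12.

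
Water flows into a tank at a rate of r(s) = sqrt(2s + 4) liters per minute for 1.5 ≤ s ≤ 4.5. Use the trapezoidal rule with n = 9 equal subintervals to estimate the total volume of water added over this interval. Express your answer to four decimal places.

Δs = (4.5 − 1.5)/9 = 1/3.
r(1.5) ≈ 2.6458, r(11/6) ≈ 2.7689, r(13/6) ≈ 2.8868, r(2.5) ≈ 3.0000, r(17/6) ≈ 3.1091, r(19/6) ≈ 3.2146, r(3.5) ≈ 3.3166, r(23/6) ≈ 3.4157, r(25/6) ≈ 3.5119, r(4.5) ≈ 3.6056.
T_9 = (Δs/2)·[r(s_0) + 2r(s_1) + ... + 2r(s_{8}) + r(s_9)].
Sum ≈ 9.4497.

9.4497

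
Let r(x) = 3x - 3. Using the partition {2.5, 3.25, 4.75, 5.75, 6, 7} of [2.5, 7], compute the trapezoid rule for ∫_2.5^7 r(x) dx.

50.625

Subinterval widths: 0.75, 1.5, 1, 0.25, 1.
r(2.5) = 4.5, r(3.25) = 6.75, r(4.75) = 11.25, r(5.75) = 14.25, r(6) = 15, r(7) = 18.
On each subinterval the trapezoid contributes (Δx_i/2)·[r(x_{i-1}) + r(x_i)].
Sum = 50.625.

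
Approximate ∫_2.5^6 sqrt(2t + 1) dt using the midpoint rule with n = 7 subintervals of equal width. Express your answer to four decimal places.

Δt = (6 − 2.5)/7 = 0.5.
Midpoints: 2.75, 3.25, 3.75, 4.25, 4.75, 5.25, 5.75.
f(2.75) ≈ 2.5495, f(3.25) ≈ 2.7386, f(3.75) ≈ 2.9155, f(4.25) ≈ 3.0822, f(4.75) ≈ 3.2404, f(5.25) ≈ 3.3912, f(5.75) ≈ 3.5355.
Sum = Δt · [f(2.75) + f(3.25) + f(3.75) + ...].
Sum ≈ 10.7264.

10.7264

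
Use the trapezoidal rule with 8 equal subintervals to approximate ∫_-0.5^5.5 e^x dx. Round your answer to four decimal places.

255.4211

Δx = (5.5 − (-0.5))/8 = 0.75.
f(-0.5) ≈ 0.6065, f(0.25) ≈ 1.2840, f(1) ≈ 2.7183, f(1.75) ≈ 5.7546, f(2.5) ≈ 12.1825, f(3.25) ≈ 25.7903, f(4) ≈ 54.5982, f(4.75) ≈ 115.5843, f(5.5) ≈ 244.6919.
T_8 = (Δx/2)·[f(x_0) + 2f(x_1) + ... + 2f(x_{7}) + f(x_8)].
Sum ≈ 255.4211.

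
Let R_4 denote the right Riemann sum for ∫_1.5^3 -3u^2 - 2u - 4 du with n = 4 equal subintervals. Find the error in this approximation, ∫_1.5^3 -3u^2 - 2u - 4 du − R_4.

4.46484375

Exact integral: ∫_1.5^3 f(u) du = -36.375.
R_4 = -40.83984375.
Error = -36.375 − (-40.83984375) = 4.46484375.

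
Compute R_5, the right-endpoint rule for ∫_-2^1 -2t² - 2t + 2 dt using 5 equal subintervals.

2.64

Δt = (1 − (-2))/5 = 0.6.
Right endpoints: -1.4, -0.8, -0.2, 0.4, 1.
f(-1.4) = 0.88, f(-0.8) = 2.32, f(-0.2) = 2.32, f(0.4) = 0.88, f(1) = -2.
Sum = Δt · [f(-1.4) + f(-0.8) + f(-0.2) + f(0.4) + f(1)].
Sum = 2.64.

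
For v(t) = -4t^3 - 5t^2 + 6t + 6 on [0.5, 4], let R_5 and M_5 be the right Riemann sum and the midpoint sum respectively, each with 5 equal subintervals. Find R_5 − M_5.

-123.3575

R_5 = -412.93.
M_5 = -289.5725.
R_5 − M_5 = -123.3575.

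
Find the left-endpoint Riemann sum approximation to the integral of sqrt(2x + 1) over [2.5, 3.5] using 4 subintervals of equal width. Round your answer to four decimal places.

Δx = (3.5 − 2.5)/4 = 0.25.
Left endpoints: 2.5, 2.75, 3, 3.25.
f(2.5) ≈ 2.4495, f(2.75) ≈ 2.5495, f(3) ≈ 2.6458, f(3.25) ≈ 2.7386.
Sum = Δx · [f(2.5) + f(2.75) + f(3) + f(3.25)].
Sum ≈ 2.5958.

2.5958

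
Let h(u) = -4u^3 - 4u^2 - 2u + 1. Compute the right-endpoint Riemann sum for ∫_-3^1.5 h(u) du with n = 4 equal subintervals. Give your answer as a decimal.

-6.78515625

Δu = (1.5 − (-3))/4 = 1.125.
Right endpoints: -1.875, -0.75, 0.375, 1.5.
h(-1.875) = 17.0546875, h(-0.75) = 1.9375, h(0.375) = -0.5234375, h(1.5) = -24.5.
Sum = Δu · [h(-1.875) + h(-0.75) + h(0.375) + h(1.5)].
Sum = -6.78515625.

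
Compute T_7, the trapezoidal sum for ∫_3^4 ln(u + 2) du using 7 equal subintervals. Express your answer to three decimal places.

1.703

Δu = (4 − 3)/7 = 1/7.
f(3) ≈ 1.609, f(22/7) ≈ 1.638, f(23/7) ≈ 1.665, f(24/7) ≈ 1.692, f(25/7) ≈ 1.718, f(26/7) ≈ 1.743, f(27/7) ≈ 1.768, f(4) ≈ 1.792.
T_7 = (Δu/2)·[f(u_0) + 2f(u_1) + ... + 2f(u_{6}) + f(u_7)].
Sum ≈ 1.703.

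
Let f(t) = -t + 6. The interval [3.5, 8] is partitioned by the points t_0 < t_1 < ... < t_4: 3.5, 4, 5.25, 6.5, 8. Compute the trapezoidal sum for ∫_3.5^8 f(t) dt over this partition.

1.125

Subinterval widths: 0.5, 1.25, 1.25, 1.5.
f(3.5) = 2.5, f(4) = 2, f(5.25) = 0.75, f(6.5) = -0.5, f(8) = -2.
On each subinterval the trapezoid contributes (Δt_i/2)·[f(t_{i-1}) + f(t_i)].
Sum = 1.125.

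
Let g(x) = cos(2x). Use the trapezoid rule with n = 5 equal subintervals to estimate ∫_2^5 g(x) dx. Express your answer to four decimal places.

0.0933

Δx = (5 − 2)/5 = 0.6.
g(2) ≈ -0.6536, g(2.6) ≈ 0.4685, g(3.2) ≈ 0.9932, g(3.8) ≈ 0.2513, g(4.4) ≈ -0.8111, g(5) ≈ -0.8391.
T_5 = (Δx/2)·[g(x_0) + 2g(x_1) + ... + 2g(x_{4}) + g(x_5)].
Sum ≈ 0.0933.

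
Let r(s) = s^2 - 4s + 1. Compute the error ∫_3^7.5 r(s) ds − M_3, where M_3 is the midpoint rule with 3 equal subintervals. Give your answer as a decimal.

Exact integral: ∫_3^7.5 r(s) ds = 41.625.
M_3 = 40.78125.
Error = 41.625 − 40.78125 = 0.84375.

0.84375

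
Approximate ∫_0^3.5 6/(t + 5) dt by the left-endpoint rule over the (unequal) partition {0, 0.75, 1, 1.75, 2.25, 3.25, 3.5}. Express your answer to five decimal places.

3.36472

Subinterval widths: 0.75, 0.25, 0.75, 0.5, 1, 0.25.
Left endpoints: 0, 0.75, 1, 1.75, 2.25, 3.25.
f(0) = 1.2, f(0.75) = 24/23, f(1) = 1, f(1.75) = 8/9, f(2.25) = 24/29, f(3.25) = 8/11.
Sum = Σ Δt_i · f(t_i).
Sum ≈ 3.36472.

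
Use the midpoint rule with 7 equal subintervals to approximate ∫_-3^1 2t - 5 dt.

-28

Δt = (1 − (-3))/7 = 4/7.
Midpoints: -19/7, -15/7, -11/7, -1, -3/7, 1/7, 5/7.
f(-19/7) = -73/7, f(-15/7) = -65/7, f(-11/7) = -57/7, f(-1) = -7, f(-3/7) = -41/7, f(1/7) = -33/7, f(5/7) = -25/7.
Sum = Δt · [f(-19/7) + f(-15/7) + f(-11/7) + ...].
Sum = -28.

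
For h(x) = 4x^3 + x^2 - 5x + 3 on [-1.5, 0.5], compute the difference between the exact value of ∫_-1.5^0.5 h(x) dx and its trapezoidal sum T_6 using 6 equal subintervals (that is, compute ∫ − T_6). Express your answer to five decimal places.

0.18519

Exact integral: ∫_-1.5^0.5 h(x) dx ≈ 7.1666667.
T_6 ≈ 6.9814815.
Error ≈ 7.1666667 − 6.9814815 ≈ 0.18519.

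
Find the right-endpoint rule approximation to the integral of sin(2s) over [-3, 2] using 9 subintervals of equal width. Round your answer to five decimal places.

Δs = (2 − (-3))/9 = 5/9.
Right endpoints: -22/9, -17/9, -4/3, -7/9, -2/9, 1/3, 8/9, 13/9, 2.
f(-22/9) ≈ 0.98446, f(-17/9) ≈ 0.59413, f(-4/3) ≈ -0.45727, f(-7/9) ≈ -0.99988, f(-2/9) ≈ -0.42996, f(1/3) ≈ 0.61837, f(8/9) ≈ 0.97866, f(13/9) ≈ 0.25002, f(2) ≈ -0.75680.
Sum = Δs · [f(-22/9) + f(-17/9) + f(-4/3) + ...].
Sum ≈ 0.43429.

0.43429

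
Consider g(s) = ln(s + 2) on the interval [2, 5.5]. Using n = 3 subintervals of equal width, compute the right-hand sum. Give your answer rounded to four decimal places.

6.4201

Δs = (5.5 − 2)/3 = 7/6.
Right endpoints: 19/6, 13/3, 5.5.
g(19/6) ≈ 1.6422, g(13/3) ≈ 1.8458, g(5.5) ≈ 2.0149.
Sum = Δs · [g(19/6) + g(13/3) + g(5.5)].
Sum ≈ 6.4201.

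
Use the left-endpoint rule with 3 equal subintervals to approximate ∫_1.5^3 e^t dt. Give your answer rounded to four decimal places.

12.0266

Δt = (3 − 1.5)/3 = 0.5.
Left endpoints: 1.5, 2, 2.5.
f(1.5) ≈ 4.4817, f(2) ≈ 7.3891, f(2.5) ≈ 12.1825.
Sum = Δt · [f(1.5) + f(2) + f(2.5)].
Sum ≈ 12.0266.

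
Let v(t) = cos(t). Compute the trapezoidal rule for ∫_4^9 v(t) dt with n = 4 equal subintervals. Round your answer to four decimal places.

1.0126

Δt = (9 − 4)/4 = 1.25.
v(4) ≈ -0.6536, v(5.25) ≈ 0.5121, v(6.5) ≈ 0.9766, v(7.75) ≈ 0.1038, v(9) ≈ -0.9111.
T_4 = (Δt/2)·[v(t_0) + 2v(t_1) + 2v(t_2) + 2v(t_3) + v(t_4)].
Sum ≈ 1.0126.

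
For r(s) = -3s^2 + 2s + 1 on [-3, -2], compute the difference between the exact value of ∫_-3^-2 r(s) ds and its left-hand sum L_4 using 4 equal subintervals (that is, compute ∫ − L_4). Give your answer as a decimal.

2.15625

Exact integral: ∫_-3^-2 r(s) ds = -23.
L_4 = -25.15625.
Error = -23 − (-25.15625) = 2.15625.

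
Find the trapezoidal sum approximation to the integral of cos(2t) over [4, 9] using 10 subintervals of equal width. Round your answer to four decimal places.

-0.7964

Δt = (9 − 4)/10 = 0.5.
f(4) ≈ -0.1455, f(4.5) ≈ -0.9111, f(5) ≈ -0.8391, f(5.5) ≈ 0.0044, f(6) ≈ 0.8439, f(6.5) ≈ 0.9074, f(7) ≈ 0.1367, f(7.5) ≈ -0.7597, f(8) ≈ -0.9577, f(8.5) ≈ -0.2752, f(9) ≈ 0.6603.
T_10 = (Δt/2)·[f(t_0) + 2f(t_1) + ... + 2f(t_{9}) + f(t_10)].
Sum ≈ -0.7964.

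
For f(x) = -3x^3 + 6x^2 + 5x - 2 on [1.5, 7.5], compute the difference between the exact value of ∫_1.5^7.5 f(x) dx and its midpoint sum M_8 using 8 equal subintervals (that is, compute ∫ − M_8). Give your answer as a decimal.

Exact integral: ∫_1.5^7.5 f(x) dx = -1409.25.
M_8 = -1399.546875.
Error = -1409.25 − (-1399.546875) = -9.703125.

-9.703125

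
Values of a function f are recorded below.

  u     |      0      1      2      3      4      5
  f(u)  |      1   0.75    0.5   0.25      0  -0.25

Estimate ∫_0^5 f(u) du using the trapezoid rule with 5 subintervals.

Δu = 1.
T_5 = (1/2)·[1 + 2·0.75 + 2·0.5 + 2·0.25 + 2·0 + (-0.25)] = 1.875.

1.875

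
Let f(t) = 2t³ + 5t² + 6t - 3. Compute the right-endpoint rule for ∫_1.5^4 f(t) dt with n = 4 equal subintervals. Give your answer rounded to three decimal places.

327.822

Δt = (4 − 1.5)/4 = 0.625.
Right endpoints: 2.125, 2.75, 3.375, 4.
f(2.125) = 51.51953125, f(2.75) = 92.90625, f(3.375) = 151.08984375, f(4) = 229.
Sum = Δt · [f(2.125) + f(2.75) + f(3.375) + f(4)].
Sum ≈ 327.822.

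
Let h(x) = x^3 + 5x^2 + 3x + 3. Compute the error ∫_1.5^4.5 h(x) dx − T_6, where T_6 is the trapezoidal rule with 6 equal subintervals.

Exact integral: ∫_1.5^4.5 h(x) dx = 283.5.
T_6 = 285.25.
Error = 283.5 − 285.25 = -1.75.

-1.75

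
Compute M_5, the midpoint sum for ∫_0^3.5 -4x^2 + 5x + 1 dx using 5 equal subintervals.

-22.47

Δx = (3.5 − 0)/5 = 0.7.
Midpoints: 0.35, 1.05, 1.75, 2.45, 3.15.
f(0.35) = 2.26, f(1.05) = 1.84, f(1.75) = -2.5, f(2.45) = -10.76, f(3.15) = -22.94.
Sum = Δx · [f(0.35) + f(1.05) + f(1.75) + f(2.45) + f(3.15)].
Sum = -22.47.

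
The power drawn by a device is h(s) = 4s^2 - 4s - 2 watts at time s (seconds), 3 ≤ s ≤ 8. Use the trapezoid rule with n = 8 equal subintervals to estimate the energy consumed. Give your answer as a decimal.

527.96875

Δs = (8 − 3)/8 = 0.625.
h(3) = 22, h(3.625) = 36.0625, h(4.25) = 53.25, h(4.875) = 73.5625, h(5.5) = 97, h(6.125) = 123.5625, h(6.75) = 153.25, h(7.375) = 186.0625, h(8) = 222.
T_8 = (Δs/2)·[h(s_0) + 2h(s_1) + ... + 2h(s_{7}) + h(s_8)].
Sum = 527.96875.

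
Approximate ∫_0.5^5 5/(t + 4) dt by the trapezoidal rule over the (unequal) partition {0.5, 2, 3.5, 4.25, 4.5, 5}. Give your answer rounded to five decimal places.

3.49584

Subinterval widths: 1.5, 1.5, 0.75, 0.25, 0.5.
f(0.5) = 10/9, f(2) = 5/6, f(3.5) = 2/3, f(4.25) = 20/33, f(4.5) = 10/17, f(5) = 5/9.
On each subinterval the trapezoid contributes (Δt_i/2)·[f(t_{i-1}) + f(t_i)].
Sum ≈ 3.49584.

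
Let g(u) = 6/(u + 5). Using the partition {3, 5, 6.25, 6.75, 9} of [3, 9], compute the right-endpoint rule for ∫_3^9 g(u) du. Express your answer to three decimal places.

Subinterval widths: 2, 1.25, 0.5, 2.25.
Right endpoints: 5, 6.25, 6.75, 9.
g(5) = 0.6, g(6.25) = 8/15, g(6.75) = 24/47, g(9) = 3/7.
Sum = Σ Δu_i · g(u_i).
Sum ≈ 3.086.

3.086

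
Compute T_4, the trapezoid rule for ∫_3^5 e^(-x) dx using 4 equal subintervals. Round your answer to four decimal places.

0.0439

Δx = (5 − 3)/4 = 0.5.
f(3) ≈ 0.0498, f(3.5) ≈ 0.0302, f(4) ≈ 0.0183, f(4.5) ≈ 0.0111, f(5) ≈ 0.0067.
T_4 = (Δx/2)·[f(x_0) + 2f(x_1) + 2f(x_2) + 2f(x_3) + f(x_4)].
Sum ≈ 0.0439.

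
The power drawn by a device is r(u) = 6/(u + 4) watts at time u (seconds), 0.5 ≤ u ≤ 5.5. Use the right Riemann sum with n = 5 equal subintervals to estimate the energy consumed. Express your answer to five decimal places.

Δu = (5.5 − 0.5)/5 = 1.
Right endpoints: 1.5, 2.5, 3.5, 4.5, 5.5.
r(1.5) = 12/11, r(2.5) = 12/13, r(3.5) = 0.8, r(4.5) = 12/17, r(5.5) = 12/19.
Sum = Δu · [r(1.5) + r(2.5) + r(3.5) + r(4.5) + r(5.5)].
Sum ≈ 4.15145.

4.15145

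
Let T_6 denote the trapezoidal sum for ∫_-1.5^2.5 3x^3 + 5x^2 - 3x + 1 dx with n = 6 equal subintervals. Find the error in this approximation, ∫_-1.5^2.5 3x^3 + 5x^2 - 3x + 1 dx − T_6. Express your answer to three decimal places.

Exact integral: ∫_-1.5^2.5 f(x) dx ≈ 55.16667.
T_6 ≈ 57.98148.
Error ≈ 55.16667 − 57.98148 ≈ -2.815.

-2.815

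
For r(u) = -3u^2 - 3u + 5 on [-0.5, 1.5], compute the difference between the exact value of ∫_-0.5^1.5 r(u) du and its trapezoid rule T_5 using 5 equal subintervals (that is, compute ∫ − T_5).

Exact integral: ∫_-0.5^1.5 r(u) du = 3.5.
T_5 = 3.34.
Error = 3.5 − 3.34 = 0.16.

0.16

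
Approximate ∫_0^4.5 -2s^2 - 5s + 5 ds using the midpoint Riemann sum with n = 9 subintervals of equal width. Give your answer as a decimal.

Δs = (4.5 − 0)/9 = 0.5.
Midpoints: 0.25, 0.75, 1.25, 1.75, 2.25, 2.75, 3.25, 3.75, 4.25.
f(0.25) = 3.625, f(0.75) = 0.125, f(1.25) = -4.375, f(1.75) = -9.875, f(2.25) = -16.375, f(2.75) = -23.875, f(3.25) = -32.375, f(3.75) = -41.875, f(4.25) = -52.375.
Sum = Δs · [f(0.25) + f(0.75) + f(1.25) + ...].
Sum = -88.6875.

-88.6875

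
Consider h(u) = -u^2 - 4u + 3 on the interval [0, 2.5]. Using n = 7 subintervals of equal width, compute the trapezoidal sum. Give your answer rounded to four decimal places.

Δu = (2.5 − 0)/7 = 5/14.
h(0) = 3, h(5/14) = 283/196, h(5/7) = -18/49, h(15/14) = -477/196, h(10/7) = -233/49, h(25/14) = -1437/196, h(15/7) = -498/49, h(2.5) = -13.25.
T_7 = (Δu/2)·[h(u_0) + 2h(u_1) + ... + 2h(u_{6}) + h(u_7)].
Sum ≈ -10.2615.

-10.2615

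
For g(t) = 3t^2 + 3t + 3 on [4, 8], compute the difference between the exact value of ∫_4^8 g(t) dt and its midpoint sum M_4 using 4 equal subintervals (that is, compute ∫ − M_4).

1

Exact integral: ∫_4^8 g(t) dt = 532.
M_4 = 531.
Error = 532 − 531 = 1.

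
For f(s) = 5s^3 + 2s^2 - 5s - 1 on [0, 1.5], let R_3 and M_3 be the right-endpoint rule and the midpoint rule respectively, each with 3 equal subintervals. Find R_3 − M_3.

R_3 = 5.75.
M_3 = 1.0390625.
R_3 − M_3 = 4.7109375.

4.7109375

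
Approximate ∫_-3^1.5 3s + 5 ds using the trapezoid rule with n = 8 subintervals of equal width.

12.375

Δs = (1.5 − (-3))/8 = 0.5625.
f(-3) = -4, f(-2.4375) = -2.3125, f(-1.875) = -0.625, f(-1.3125) = 1.0625, f(-0.75) = 2.75, f(-0.1875) = 4.4375, f(0.375) = 6.125, f(0.9375) = 7.8125, f(1.5) = 9.5.
T_8 = (Δs/2)·[f(s_0) + 2f(s_1) + ... + 2f(s_{7}) + f(s_8)].
Sum = 12.375.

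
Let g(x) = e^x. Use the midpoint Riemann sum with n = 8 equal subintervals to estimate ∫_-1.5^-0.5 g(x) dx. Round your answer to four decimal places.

0.3832

Δx = (-0.5 − (-1.5))/8 = 0.125.
Midpoints: -1.4375, -1.3125, -1.1875, -1.0625, -0.9375, -0.8125, -0.6875, -0.5625.
g(-1.4375) ≈ 0.2375, g(-1.3125) ≈ 0.2691, g(-1.1875) ≈ 0.3050, g(-1.0625) ≈ 0.3456, g(-0.9375) ≈ 0.3916, g(-0.8125) ≈ 0.4437, g(-0.6875) ≈ 0.5028, g(-0.5625) ≈ 0.5698.
Sum = Δx · [g(-1.4375) + g(-1.3125) + g(-1.1875) + ...].
Sum ≈ 0.3832.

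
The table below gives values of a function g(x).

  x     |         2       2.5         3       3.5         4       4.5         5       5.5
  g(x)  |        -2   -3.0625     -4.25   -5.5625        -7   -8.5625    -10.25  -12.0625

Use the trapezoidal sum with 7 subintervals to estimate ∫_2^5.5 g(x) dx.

-22.859375

Δx = 0.5.
T_7 = (0.5/2)·[(-2) + 2·(-3.0625) + 2·(-4.25) + 2·(-5.5625) + 2·(-7) + 2·(-8.5625) + 2·(-10.25) + (-12.0625)] = -22.859375.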